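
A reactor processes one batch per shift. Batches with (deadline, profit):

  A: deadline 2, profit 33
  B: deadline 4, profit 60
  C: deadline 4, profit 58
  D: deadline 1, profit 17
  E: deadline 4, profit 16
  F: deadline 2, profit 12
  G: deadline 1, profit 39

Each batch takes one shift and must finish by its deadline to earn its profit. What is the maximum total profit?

Sort by profit descending; place each in the latest free slot ≤ its deadline.
By profit: B(d4,60), C(d4,58), G(d1,39), A(d2,33), D(d1,17), E(d4,16), F(d2,12)
B→slot 4; C→slot 3; G→slot 1; A→slot 2; D skipped; E skipped; F skipped.
Profit = 39 + 33 + 58 + 60 = 190

190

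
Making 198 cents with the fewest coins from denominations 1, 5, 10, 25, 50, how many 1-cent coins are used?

198 − 3×50→48 − 1×25→23 − 2×10→3 − 3×1→0
Count of 1: 3

3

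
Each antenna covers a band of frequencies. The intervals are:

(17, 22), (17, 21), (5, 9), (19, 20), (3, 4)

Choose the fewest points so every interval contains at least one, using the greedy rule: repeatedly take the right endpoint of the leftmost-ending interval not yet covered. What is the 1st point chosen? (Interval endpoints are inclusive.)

Process intervals by earliest right end; each time one isn't hit yet, stab at its right endpoint.
By right end: [3,4]  [5,9]  [19,20]  [17,21]  [17,22]
[3,4] uncovered → point at 4; [5,9] uncovered → point at 9; [19,20] uncovered → point at 20.
Points: 4, 9, 20 (3 total).

4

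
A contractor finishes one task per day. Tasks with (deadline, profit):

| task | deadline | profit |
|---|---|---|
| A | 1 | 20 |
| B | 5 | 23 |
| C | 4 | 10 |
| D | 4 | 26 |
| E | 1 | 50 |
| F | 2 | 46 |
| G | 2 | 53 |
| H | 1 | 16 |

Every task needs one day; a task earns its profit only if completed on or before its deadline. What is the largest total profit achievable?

162

Take jobs in profit order; each goes to the latest open slot no later than its deadline.
By profit: G(d2,53), E(d1,50), F(d2,46), D(d4,26), B(d5,23), A(d1,20), H(d1,16), C(d4,10)
G→slot 2; E→slot 1; F skipped; D→slot 4; B→slot 5; A skipped; H skipped; C→slot 3.
Profit = 50 + 53 + 10 + 26 + 23 = 162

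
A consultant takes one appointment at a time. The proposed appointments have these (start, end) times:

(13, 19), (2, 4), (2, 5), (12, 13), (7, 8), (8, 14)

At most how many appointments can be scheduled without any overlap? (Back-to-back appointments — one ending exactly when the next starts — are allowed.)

Sorted by end: (2,4)  (2,5)  (7,8)  (12,13)  (8,14)  (13,19)
take (2,4); take (7,8); take (12,13); take (13,19).
Selected 4 appointments.

4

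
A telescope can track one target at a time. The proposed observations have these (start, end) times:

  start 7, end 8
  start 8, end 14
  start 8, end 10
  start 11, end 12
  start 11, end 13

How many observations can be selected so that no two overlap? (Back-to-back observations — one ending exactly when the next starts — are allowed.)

Greedy by earliest finish: after sorting by end time, pick each interval compatible with the last pick.
By end time: (7,8), (8,10), (11,12), (11,13), (8,14).
Pick (7,8); next start ≥ 8 → (8,10); next start ≥ 10 → (11,12).
Selected 3 observations.

3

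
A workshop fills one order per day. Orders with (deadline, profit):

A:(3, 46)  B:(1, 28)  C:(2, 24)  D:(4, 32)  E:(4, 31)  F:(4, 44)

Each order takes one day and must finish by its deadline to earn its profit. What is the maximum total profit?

By profit: A(d3,46), F(d4,44), D(d4,32), E(d4,31), B(d1,28), C(d2,24)
A→slot 3; F→slot 4; D→slot 2; E→slot 1; B skipped; C skipped.
Profit = 31 + 32 + 46 + 44 = 153

153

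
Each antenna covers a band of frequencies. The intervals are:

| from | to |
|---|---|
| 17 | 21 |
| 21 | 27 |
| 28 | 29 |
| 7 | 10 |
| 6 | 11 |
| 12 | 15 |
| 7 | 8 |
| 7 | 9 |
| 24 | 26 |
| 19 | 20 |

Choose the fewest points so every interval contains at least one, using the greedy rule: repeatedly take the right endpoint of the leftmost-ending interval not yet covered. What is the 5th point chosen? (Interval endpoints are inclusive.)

Sorted: [7,8] [7,9] [7,10] [6,11] [12,15] [19,20] [17,21] [24,26] [21,27] [28,29]
{[7,8],[7,9],[7,10],[6,11]} hit by 8; {[12,15]} hit by 15; {[19,20],[17,21]} hit by 20; {[24,26],[21,27]} hit by 26; {[28,29]} hit by 29.
Points: 8, 15, 20, 26, 29 (5 total).

29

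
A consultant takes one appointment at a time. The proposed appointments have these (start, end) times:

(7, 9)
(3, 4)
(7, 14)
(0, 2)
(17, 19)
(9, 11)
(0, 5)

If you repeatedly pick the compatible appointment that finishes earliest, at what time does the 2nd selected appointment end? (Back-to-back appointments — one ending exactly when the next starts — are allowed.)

4

Sorted by end: (0,2)  (3,4)  (0,5)  (7,9)  (9,11)  (7,14)  (17,19)
take (0,2); take (3,4); skip (0,5); take (7,9); take (9,11); take (17,19).
Selected: (0,2) (3,4) (7,9) (9,11) (17,19)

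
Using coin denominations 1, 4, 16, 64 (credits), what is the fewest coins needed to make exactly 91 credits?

7

91 = 1×64 + 1×16 + 2×4 + 3×1
Total coins = 1 + 1 + 2 + 3 = 7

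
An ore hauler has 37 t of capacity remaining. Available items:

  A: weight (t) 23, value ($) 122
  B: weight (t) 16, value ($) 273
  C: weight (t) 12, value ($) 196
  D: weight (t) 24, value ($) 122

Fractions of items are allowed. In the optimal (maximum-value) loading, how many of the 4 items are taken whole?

2

Ratios (sorted): B 17.06, C 16.33, A 5.30, D 5.08
take B (16 @ 273); take C (12 @ 196); take 9/23 of A → 47.74. Capacity used 37/37.
2 item(s) taken whole; one partial (take 9/23 of A).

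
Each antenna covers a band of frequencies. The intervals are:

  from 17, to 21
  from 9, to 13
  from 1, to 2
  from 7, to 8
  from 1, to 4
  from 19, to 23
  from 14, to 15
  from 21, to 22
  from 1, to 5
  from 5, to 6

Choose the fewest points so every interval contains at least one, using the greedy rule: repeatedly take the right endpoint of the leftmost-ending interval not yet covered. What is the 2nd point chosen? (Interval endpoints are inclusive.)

Sort by right endpoint; whenever an interval is uncovered, place a point at its right end.
Sorted: [1,2] [1,4] [1,5] [5,6] [7,8] [9,13] [14,15] [17,21] [21,22] [19,23]
{[1,2],[1,4],[1,5]} hit by 2; {[5,6]} hit by 6; {[7,8]} hit by 8; {[9,13]} hit by 13; {[14,15]} hit by 15; {[17,21],[21,22],[19,23]} hit by 21.
Points: 2, 6, 8, 13, 15, 21 (6 total).

6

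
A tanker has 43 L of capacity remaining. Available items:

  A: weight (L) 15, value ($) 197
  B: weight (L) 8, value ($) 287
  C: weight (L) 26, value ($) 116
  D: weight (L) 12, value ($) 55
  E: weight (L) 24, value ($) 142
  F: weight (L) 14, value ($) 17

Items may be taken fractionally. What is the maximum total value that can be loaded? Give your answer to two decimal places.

602.33

Sort by value per unit weight and fill in that order.
Order: B (287/8=35.88) > A (197/15=13.13) > E (142/24=5.92) > D (55/12=4.58) > C (116/26=4.46) > F (17/14=1.21)
Fill: take B (8 @ 287) → take A (15 @ 197) → take 20/24 of E → 118.33; 43/43 used.
Total value = 602.33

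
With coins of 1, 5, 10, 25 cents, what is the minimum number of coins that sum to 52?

4

Greedy: take as many of the largest coin as possible, then repeat with the remainder.
52 − 2×25→2 − 2×1→0
Total coins = 2 + 2 = 4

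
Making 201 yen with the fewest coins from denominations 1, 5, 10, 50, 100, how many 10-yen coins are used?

0

201 = 2×100 + 1×1
Count of 10: 0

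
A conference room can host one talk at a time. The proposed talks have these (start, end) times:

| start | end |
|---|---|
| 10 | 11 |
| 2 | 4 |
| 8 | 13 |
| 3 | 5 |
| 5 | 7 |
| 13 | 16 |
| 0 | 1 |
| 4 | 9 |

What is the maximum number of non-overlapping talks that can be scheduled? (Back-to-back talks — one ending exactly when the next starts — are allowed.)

5

By end time: (0,1), (2,4), (3,5), (5,7), (4,9), (10,11), (8,13), (13,16).
Pick (0,1); next start ≥ 1 → (2,4); next start ≥ 4 → (5,7); next start ≥ 7 → (10,11); next start ≥ 11 → (13,16).
Selected 5 talks.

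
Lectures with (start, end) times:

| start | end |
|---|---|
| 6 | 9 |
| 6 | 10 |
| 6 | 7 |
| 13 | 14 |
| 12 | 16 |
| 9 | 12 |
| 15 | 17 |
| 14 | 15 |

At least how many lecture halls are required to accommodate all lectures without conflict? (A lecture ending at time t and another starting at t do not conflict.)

Events (time:±→running): 6:+→1 6:+→2 6:+→3 … peak 3.

3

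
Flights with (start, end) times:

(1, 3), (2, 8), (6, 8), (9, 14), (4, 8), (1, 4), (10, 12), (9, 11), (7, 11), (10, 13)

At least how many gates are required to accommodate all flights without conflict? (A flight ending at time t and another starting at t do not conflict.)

Count concurrent intervals with a sweep; the peak is the room count.
starts: [1, 1, 2, 4, 6, 7, 9, 9, 10, 10]
ends:   [3, 4, 8, 8, 8, 11, 11, 12, 13, 14]
s1→1 s1→2 s2→3 e3→2 e4→1 s4→2 s6→3 s7→4 e8→3 e8→2 e8→1 s9→2 s9→3 s10→4 s10→5  — peak 5.

5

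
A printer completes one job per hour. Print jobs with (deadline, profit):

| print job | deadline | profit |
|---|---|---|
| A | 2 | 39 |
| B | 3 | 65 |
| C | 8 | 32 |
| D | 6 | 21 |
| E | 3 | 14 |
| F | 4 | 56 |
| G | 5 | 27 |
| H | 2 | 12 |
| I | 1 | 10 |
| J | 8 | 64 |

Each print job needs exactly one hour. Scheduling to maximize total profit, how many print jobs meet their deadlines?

Sort by profit descending; place each in the latest free slot ≤ its deadline.
Profit order: B=65 J=64 F=56 A=39 C=32 G=27 D=21 E=14 H=12 I=10
Assign: B→slot 3, J→slot 8, F→slot 4, A→slot 2, C→slot 7, G→slot 5, D→slot 6, E→slot 1, H skipped, I skipped.
Slots: [1:E] [2:A] [3:B] [4:F] [5:G] [6:D] [7:C] [8:J]
8 of 10 scheduled.

8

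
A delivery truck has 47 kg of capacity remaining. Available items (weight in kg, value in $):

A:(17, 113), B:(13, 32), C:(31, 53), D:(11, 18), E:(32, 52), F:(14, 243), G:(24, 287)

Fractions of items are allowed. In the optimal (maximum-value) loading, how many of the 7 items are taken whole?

Greedy by value/weight ratio, highest first.
Ratios (sorted): F 17.36, G 11.96, A 6.65, B 2.46, C 1.71, D 1.64, E 1.62
take F (14 @ 243); take G (24 @ 287); take 9/17 of A → 59.82. Capacity used 47/47.
2 item(s) taken whole; one partial (take 9/17 of A).

2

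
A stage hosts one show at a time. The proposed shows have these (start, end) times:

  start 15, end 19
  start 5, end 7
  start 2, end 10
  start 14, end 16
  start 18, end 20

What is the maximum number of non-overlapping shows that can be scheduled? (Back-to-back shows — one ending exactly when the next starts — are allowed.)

3

Greedy by earliest finish: after sorting by end time, pick each interval compatible with the last pick.
Sorted by end: (5,7)  (2,10)  (14,16)  (15,19)  (18,20)
take (5,7); skip (2,10); take (14,16); skip (15,19); take (18,20).
Selected 3 shows.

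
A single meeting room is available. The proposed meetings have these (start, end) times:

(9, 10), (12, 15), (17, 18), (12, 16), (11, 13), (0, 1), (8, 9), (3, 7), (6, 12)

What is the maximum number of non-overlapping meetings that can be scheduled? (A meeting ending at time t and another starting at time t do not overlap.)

6

Order by finish time; keep every interval that doesn't clash with the previous kept one.
By end time: (0,1), (3,7), (8,9), (9,10), (6,12), (11,13), (12,15), (12,16), (17,18).
Pick (0,1); next start ≥ 1 → (3,7); next start ≥ 7 → (8,9); next start ≥ 9 → (9,10); next start ≥ 10 → (11,13); next start ≥ 13 → (17,18).
Selected 6 meetings.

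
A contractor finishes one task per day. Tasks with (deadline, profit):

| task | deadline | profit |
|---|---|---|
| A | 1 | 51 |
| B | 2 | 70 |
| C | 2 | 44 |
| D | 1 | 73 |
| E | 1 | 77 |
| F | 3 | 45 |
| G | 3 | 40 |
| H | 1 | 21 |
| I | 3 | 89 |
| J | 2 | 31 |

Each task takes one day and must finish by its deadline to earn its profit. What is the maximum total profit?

236

By profit: I(d3,89), E(d1,77), D(d1,73), B(d2,70), A(d1,51), F(d3,45), C(d2,44), G(d3,40), J(d2,31), H(d1,21)
I→slot 3; E→slot 1; D skipped; B→slot 2; A skipped; F skipped; C skipped; G skipped; J skipped; H skipped.
Profit = 77 + 70 + 89 = 236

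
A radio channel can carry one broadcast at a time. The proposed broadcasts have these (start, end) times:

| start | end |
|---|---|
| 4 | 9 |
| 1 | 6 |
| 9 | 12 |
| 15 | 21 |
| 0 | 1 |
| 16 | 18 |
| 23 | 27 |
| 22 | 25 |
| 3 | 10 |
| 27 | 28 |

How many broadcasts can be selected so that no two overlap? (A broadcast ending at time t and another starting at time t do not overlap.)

Order by finish time; keep every interval that doesn't clash with the previous kept one.
Sorted by end: (0,1)  (1,6)  (4,9)  (3,10)  (9,12)  (16,18)  (15,21)  (22,25)  (23,27)  (27,28)
take (0,1); take (1,6); skip (4,9); take (9,12); take (16,18); take (22,25); skip (23,27); take (27,28).
Selected 6 broadcasts.

6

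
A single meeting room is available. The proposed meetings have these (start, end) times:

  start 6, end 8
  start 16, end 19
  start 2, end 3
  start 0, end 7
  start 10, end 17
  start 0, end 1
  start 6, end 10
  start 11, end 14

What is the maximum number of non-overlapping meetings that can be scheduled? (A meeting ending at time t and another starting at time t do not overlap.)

Sorted by end: (0,1)  (2,3)  (0,7)  (6,8)  (6,10)  (11,14)  (10,17)  (16,19)
take (0,1); take (2,3); skip (0,7); take (6,8); take (11,14); take (16,19).
Selected 5 meetings.

5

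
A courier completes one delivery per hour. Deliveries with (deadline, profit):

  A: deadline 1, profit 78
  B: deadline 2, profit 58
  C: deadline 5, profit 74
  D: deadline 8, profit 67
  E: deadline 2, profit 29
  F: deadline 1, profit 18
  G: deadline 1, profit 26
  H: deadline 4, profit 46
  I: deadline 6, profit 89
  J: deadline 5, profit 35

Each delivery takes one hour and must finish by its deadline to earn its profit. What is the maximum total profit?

447

Profit order: I=89 A=78 C=74 D=67 B=58 H=46 J=35 E=29 G=26 F=18
Assign: I→slot 6, A→slot 1, C→slot 5, D→slot 8, B→slot 2, H→slot 4, J→slot 3, E skipped, G skipped, F skipped.
Slots: [1:A] [2:B] [3:J] [4:H] [5:C] [6:I] [8:D]
Profit = 78 + 58 + 35 + 46 + 74 + 89 + 67 = 447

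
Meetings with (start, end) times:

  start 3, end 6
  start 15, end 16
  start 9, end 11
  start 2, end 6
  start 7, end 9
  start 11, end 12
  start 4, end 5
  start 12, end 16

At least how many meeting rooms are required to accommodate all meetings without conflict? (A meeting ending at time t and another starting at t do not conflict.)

3

Count concurrent intervals with a sweep; the peak is the room count.
starts: [2, 3, 4, 7, 9, 11, 12, 15]
ends:   [5, 6, 6, 9, 11, 12, 16, 16]
s2→1 s3→2 s4→3  — peak 3.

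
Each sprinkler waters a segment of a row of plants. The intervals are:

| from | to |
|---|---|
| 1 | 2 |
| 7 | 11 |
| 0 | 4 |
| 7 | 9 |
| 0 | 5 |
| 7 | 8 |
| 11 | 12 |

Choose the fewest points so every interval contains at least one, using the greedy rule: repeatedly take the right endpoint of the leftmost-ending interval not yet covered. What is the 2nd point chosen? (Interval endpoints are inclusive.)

Sort by right endpoint; whenever an interval is uncovered, place a point at its right end.
By right end: [1,2]  [0,4]  [0,5]  [7,8]  [7,9]  [7,11]  [11,12]
[1,2] uncovered → point at 2; [7,8] uncovered → point at 8; [11,12] uncovered → point at 12.
Points: 2, 8, 12 (3 total).

8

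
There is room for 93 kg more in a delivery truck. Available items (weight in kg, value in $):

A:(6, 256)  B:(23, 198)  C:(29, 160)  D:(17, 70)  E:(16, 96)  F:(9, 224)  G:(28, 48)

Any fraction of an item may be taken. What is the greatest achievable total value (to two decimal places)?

Sort by value per unit weight and fill in that order.
Ratios (sorted): A 42.67, F 24.89, B 8.61, E 6.00, C 5.52, D 4.12, G 1.71
take A (6 @ 256); take F (9 @ 224); take B (23 @ 198); take E (16 @ 96); take C (29 @ 160); take 10/17 of D → 41.18. Capacity used 93/93.
Total value = 975.18

975.18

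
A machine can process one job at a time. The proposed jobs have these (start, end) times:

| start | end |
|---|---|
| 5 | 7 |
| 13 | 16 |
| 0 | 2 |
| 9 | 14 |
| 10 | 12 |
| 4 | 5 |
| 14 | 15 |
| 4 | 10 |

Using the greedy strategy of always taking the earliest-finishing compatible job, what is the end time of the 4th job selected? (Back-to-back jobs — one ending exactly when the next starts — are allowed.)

Sorted by end: (0,2)  (4,5)  (5,7)  (4,10)  (10,12)  (9,14)  (14,15)  (13,16)
take (0,2); take (4,5); take (5,7); skip (4,10); take (10,12); take (14,15).
Selected: (0,2) (4,5) (5,7) (10,12) (14,15)

12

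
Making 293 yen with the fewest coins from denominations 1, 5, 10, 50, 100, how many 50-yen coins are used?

1

293 − 2×100→93 − 1×50→43 − 4×10→3 − 3×1→0
Count of 50: 1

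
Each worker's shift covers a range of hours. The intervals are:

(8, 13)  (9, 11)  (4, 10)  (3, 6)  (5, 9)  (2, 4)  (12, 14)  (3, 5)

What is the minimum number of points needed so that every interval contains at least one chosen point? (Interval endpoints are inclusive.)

Sort by right endpoint; whenever an interval is uncovered, place a point at its right end.
By right end: [2,4]  [3,5]  [3,6]  [5,9]  [4,10]  [9,11]  [8,13]  [12,14]
[2,4] uncovered → point at 4; [5,9] uncovered → point at 9; [12,14] uncovered → point at 14.
Points: 4, 9, 14 (3 total).

3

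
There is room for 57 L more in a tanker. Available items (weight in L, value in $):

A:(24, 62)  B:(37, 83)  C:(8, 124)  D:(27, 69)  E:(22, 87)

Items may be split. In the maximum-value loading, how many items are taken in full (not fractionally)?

3

Sort by value per unit weight and fill in that order.
Order: C (124/8=15.50) > E (87/22=3.95) > A (62/24=2.58) > D (69/27=2.56) > B (83/37=2.24)
Fill: take C (8 @ 124) → take E (22 @ 87) → take A (24 @ 62) → take 3/27 of D → 7.67; 57/57 used.
3 item(s) taken whole; one partial (take 3/27 of D).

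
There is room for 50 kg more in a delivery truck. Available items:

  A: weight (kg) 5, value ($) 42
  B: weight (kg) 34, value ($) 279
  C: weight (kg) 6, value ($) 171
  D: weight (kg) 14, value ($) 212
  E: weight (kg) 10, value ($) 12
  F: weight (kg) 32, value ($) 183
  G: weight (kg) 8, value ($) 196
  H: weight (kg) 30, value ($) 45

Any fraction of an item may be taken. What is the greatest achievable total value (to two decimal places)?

760.50

Greedy by value/weight ratio, highest first.
Order: C (171/6=28.50) > G (196/8=24.50) > D (212/14=15.14) > A (42/5=8.40) > B (279/34=8.21) > F (183/32=5.72) > H (45/30=1.50) > E (12/10=1.20)
Fill: take C (6 @ 171) → take G (8 @ 196) → take D (14 @ 212) → take A (5 @ 42) → take 17/34 of B → 139.50; 50/50 used.
Total value = 760.50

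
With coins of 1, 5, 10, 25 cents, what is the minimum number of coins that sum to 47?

47 = 1×25 + 2×10 + 2×1
Total coins = 1 + 2 + 2 = 5

5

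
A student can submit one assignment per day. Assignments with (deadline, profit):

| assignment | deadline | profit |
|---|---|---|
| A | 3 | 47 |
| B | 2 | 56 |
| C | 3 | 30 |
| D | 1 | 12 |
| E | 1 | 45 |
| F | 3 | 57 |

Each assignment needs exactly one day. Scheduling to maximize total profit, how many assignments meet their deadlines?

By profit: F(d3,57), B(d2,56), A(d3,47), E(d1,45), C(d3,30), D(d1,12)
F→slot 3; B→slot 2; A→slot 1; E skipped; C skipped; D skipped.
3 of 6 scheduled.

3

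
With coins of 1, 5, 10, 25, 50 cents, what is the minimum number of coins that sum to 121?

121 = 2×50 + 2×10 + 1×1
Total coins = 2 + 2 + 1 = 5

5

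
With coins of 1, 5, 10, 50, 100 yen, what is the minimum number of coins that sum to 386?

Use the largest denomination that fits, subtract, and repeat.
386 = 3×100 + 1×50 + 3×10 + 1×5 + 1×1
Total coins = 3 + 1 + 3 + 1 + 1 = 9

9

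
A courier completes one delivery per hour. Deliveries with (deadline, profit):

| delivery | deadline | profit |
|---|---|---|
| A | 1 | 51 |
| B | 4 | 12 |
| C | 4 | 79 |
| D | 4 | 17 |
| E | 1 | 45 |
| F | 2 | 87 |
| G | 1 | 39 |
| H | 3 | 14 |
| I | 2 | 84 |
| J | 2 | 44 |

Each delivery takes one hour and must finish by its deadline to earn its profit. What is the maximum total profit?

267

Sort by profit descending; place each in the latest free slot ≤ its deadline.
Profit order: F=87 I=84 C=79 A=51 E=45 J=44 G=39 D=17 H=14 B=12
Assign: F→slot 2, I→slot 1, C→slot 4, A skipped, E skipped, J skipped, G skipped, D→slot 3, H skipped, B skipped.
Slots: [1:I] [2:F] [3:D] [4:C]
Profit = 84 + 87 + 17 + 79 = 267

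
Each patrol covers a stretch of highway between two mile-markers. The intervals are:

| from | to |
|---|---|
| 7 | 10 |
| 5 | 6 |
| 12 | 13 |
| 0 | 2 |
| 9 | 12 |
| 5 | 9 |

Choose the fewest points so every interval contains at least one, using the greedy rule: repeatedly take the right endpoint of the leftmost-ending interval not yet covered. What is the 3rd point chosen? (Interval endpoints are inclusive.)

10

Process intervals by earliest right end; each time one isn't hit yet, stab at its right endpoint.
Sorted: [0,2] [5,6] [5,9] [7,10] [9,12] [12,13]
{[0,2]} hit by 2; {[5,6],[5,9]} hit by 6; {[7,10],[9,12]} hit by 10; {[12,13]} hit by 13.
Points: 2, 6, 10, 13 (4 total).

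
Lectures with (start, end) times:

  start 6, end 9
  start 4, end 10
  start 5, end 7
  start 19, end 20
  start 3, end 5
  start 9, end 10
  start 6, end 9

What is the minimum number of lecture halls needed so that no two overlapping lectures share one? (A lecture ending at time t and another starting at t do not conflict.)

Count concurrent intervals with a sweep; the peak is the room count.
starts: [3, 4, 5, 6, 6, 9, 19]
ends:   [5, 7, 9, 9, 10, 10, 20]
s3→1 s4→2 e5→1 s5→2 s6→3 s6→4  — peak 4.

4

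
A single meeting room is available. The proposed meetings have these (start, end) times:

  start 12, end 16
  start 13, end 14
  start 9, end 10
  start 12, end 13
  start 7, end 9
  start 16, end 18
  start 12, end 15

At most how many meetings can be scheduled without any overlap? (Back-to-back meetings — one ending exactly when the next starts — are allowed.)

Greedy by earliest finish: after sorting by end time, pick each interval compatible with the last pick.
Sorted by end: (7,9)  (9,10)  (12,13)  (13,14)  (12,15)  (12,16)  (16,18)
take (7,9); take (9,10); take (12,13); take (13,14); skip (12,15); take (16,18).
Selected 5 meetings.

5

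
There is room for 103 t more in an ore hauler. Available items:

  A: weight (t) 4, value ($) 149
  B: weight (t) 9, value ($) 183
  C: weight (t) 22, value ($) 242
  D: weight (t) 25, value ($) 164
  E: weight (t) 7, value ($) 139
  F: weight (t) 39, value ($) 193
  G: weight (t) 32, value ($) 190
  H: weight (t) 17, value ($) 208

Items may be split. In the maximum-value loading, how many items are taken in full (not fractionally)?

Greedy by value/weight ratio, highest first.
Order: A (149/4=37.25) > B (183/9=20.33) > E (139/7=19.86) > H (208/17=12.24) > C (242/22=11.00) > D (164/25=6.56) > G (190/32=5.94) > F (193/39=4.95)
Fill: take A (4 @ 149) → take B (9 @ 183) → take E (7 @ 139) → take H (17 @ 208) → take C (22 @ 242) → take D (25 @ 164) → take 19/32 of G → 112.81; 103/103 used.
6 item(s) taken whole; one partial (take 19/32 of G).

6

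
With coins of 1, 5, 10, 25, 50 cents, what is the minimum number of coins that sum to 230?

Greedy: take as many of the largest coin as possible, then repeat with the remainder.
230 − 4×50→30 − 1×25→5 − 1×5→0
Total coins = 4 + 1 + 1 = 6

6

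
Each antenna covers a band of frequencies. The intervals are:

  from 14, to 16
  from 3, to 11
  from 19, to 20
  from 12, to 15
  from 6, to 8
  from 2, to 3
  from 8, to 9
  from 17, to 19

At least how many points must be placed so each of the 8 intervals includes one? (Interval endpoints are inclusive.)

4

Sorted: [2,3] [6,8] [8,9] [3,11] [12,15] [14,16] [17,19] [19,20]
{[2,3]} hit by 3; {[6,8],[8,9],[3,11]} hit by 8; {[12,15],[14,16]} hit by 15; {[17,19],[19,20]} hit by 19.
Points: 3, 8, 15, 19 (4 total).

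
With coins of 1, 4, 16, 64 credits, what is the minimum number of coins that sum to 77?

77 − 1×64→13 − 3×4→1 − 1×1→0
Total coins = 1 + 3 + 1 = 5

5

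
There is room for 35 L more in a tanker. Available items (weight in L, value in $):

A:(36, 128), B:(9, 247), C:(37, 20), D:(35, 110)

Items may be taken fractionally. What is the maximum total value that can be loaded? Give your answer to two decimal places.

Order: B (247/9=27.44) > A (128/36=3.56) > D (110/35=3.14) > C (20/37=0.54)
Fill: take B (9 @ 247) → take 26/36 of A → 92.44; 35/35 used.
Total value = 339.44

339.44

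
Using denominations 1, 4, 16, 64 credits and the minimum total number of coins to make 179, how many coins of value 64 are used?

2

Use the largest denomination that fits, subtract, and repeat.
179 = 2×64 + 3×16 + 3×1
Count of 64: 2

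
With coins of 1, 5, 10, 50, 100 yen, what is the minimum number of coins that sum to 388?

11

388 − 3×100→88 − 1×50→38 − 3×10→8 − 1×5→3 − 3×1→0
Total coins = 3 + 1 + 3 + 1 + 3 = 11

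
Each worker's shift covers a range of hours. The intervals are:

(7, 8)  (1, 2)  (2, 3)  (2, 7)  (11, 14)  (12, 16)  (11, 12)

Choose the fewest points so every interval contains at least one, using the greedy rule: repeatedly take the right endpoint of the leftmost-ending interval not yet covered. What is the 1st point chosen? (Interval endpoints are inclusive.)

Sort by right endpoint; whenever an interval is uncovered, place a point at its right end.
By right end: [1,2]  [2,3]  [2,7]  [7,8]  [11,12]  [11,14]  [12,16]
[1,2] uncovered → point at 2; [7,8] uncovered → point at 8; [11,12] uncovered → point at 12.
Points: 2, 8, 12 (3 total).

2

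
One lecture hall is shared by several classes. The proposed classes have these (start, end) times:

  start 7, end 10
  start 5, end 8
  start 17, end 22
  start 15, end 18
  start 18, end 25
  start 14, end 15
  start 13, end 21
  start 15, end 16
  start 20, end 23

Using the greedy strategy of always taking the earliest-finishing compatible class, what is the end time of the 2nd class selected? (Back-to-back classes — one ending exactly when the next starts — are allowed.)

By end time: (5,8), (7,10), (14,15), (15,16), (15,18), (13,21), (17,22), (20,23), (18,25).
Pick (5,8); next start ≥ 8 → (14,15); next start ≥ 15 → (15,16); next start ≥ 16 → (17,22).
Selected: (5,8) (14,15) (15,16) (17,22)

15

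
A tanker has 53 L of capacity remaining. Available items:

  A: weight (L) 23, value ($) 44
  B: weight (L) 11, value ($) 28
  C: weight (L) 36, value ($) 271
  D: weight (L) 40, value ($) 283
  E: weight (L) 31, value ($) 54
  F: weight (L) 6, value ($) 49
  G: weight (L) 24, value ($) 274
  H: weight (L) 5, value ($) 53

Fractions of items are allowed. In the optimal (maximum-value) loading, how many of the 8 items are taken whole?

Greedy by value/weight ratio, highest first.
Order: G (274/24=11.42) > H (53/5=10.60) > F (49/6=8.17) > C (271/36=7.53) > D (283/40=7.08) > B (28/11=2.55) > A (44/23=1.91) > E (54/31=1.74)
Fill: take G (24 @ 274) → take H (5 @ 53) → take F (6 @ 49) → take 18/36 of C → 135.50; 53/53 used.
3 item(s) taken whole; one partial (take 18/36 of C).

3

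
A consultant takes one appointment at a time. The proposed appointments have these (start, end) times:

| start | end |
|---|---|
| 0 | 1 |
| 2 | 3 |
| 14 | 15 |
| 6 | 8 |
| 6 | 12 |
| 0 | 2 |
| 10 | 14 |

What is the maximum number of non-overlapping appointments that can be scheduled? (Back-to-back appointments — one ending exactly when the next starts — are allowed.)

Sort by end time and greedily take each interval whose start is ≥ the last chosen end.
Sorted by end: (0,1)  (0,2)  (2,3)  (6,8)  (6,12)  (10,14)  (14,15)
take (0,1); take (2,3); take (6,8); take (10,14); take (14,15).
Selected 5 appointments.

5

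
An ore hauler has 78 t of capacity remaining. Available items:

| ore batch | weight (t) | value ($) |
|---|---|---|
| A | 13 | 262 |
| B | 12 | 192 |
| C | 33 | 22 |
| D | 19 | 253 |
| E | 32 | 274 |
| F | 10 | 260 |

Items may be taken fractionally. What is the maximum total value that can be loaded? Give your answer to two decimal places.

Greedy by value/weight ratio, highest first.
Ratios (sorted): F 26.00, A 20.15, B 16.00, D 13.32, E 8.56, C 0.67
take F (10 @ 260); take A (13 @ 262); take B (12 @ 192); take D (19 @ 253); take 24/32 of E → 205.50. Capacity used 78/78.
Total value = 1172.50

1172.50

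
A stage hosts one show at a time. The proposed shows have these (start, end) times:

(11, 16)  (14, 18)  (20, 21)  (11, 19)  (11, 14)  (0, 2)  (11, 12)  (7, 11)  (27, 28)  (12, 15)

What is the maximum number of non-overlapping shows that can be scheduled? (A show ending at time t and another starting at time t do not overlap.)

6

By end time: (0,2), (7,11), (11,12), (11,14), (12,15), (11,16), (14,18), (11,19), (20,21), (27,28).
Pick (0,2); next start ≥ 2 → (7,11); next start ≥ 11 → (11,12); next start ≥ 12 → (12,15); next start ≥ 15 → (20,21); next start ≥ 21 → (27,28).
Selected 6 shows.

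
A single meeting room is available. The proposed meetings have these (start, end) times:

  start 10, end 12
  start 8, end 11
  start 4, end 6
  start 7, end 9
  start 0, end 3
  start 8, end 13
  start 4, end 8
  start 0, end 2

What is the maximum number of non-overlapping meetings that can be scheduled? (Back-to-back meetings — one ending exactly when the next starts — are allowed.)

4

Sorted by end: (0,2)  (0,3)  (4,6)  (4,8)  (7,9)  (8,11)  (10,12)  (8,13)
take (0,2); take (4,6); take (7,9); take (10,12).
Selected 4 meetings.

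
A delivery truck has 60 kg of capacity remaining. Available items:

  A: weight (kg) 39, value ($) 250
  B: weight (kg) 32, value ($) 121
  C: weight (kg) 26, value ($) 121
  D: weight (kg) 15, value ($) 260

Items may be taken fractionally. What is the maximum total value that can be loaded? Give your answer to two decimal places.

537.92

Greedy by value/weight ratio, highest first.
Ratios (sorted): D 17.33, A 6.41, C 4.65, B 3.78
take D (15 @ 260); take A (39 @ 250); take 6/26 of C → 27.92. Capacity used 60/60.
Total value = 537.92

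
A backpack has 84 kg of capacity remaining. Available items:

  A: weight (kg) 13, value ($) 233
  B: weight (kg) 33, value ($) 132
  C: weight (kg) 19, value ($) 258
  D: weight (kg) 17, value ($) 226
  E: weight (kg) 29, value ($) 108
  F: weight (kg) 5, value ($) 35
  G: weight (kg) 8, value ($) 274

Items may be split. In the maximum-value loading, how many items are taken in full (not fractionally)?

Greedy by value/weight ratio, highest first.
Order: G (274/8=34.25) > A (233/13=17.92) > C (258/19=13.58) > D (226/17=13.29) > F (35/5=7.00) > B (132/33=4.00) > E (108/29=3.72)
Fill: take G (8 @ 274) → take A (13 @ 233) → take C (19 @ 258) → take D (17 @ 226) → take F (5 @ 35) → take 22/33 of B → 88.00; 84/84 used.
5 item(s) taken whole; one partial (take 22/33 of B).

5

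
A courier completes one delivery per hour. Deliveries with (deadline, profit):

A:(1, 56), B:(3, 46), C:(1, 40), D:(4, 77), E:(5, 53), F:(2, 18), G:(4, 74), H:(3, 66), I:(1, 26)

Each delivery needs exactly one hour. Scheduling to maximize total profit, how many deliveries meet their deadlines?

5

By profit: D(d4,77), G(d4,74), H(d3,66), A(d1,56), E(d5,53), B(d3,46), C(d1,40), I(d1,26), F(d2,18)
D→slot 4; G→slot 3; H→slot 2; A→slot 1; E→slot 5; B skipped; C skipped; I skipped; F skipped.
5 of 9 scheduled.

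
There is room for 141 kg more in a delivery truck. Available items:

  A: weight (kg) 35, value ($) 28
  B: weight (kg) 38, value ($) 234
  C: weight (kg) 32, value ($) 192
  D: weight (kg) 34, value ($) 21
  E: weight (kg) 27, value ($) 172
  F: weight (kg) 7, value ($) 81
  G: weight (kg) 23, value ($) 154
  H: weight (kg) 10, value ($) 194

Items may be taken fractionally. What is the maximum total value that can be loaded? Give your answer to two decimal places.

1030.20

Ratios (sorted): H 19.40, F 11.57, G 6.70, E 6.37, B 6.16, C 6.00, A 0.80, D 0.62
take H (10 @ 194); take F (7 @ 81); take G (23 @ 154); take E (27 @ 172); take B (38 @ 234); take C (32 @ 192); take 4/35 of A → 3.20. Capacity used 141/141.
Total value = 1030.20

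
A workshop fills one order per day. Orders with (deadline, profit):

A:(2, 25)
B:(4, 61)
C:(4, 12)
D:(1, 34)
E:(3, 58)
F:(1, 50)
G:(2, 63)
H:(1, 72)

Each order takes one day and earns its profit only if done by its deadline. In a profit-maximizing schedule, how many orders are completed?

4

Sort by profit descending; place each in the latest free slot ≤ its deadline.
Profit order: H=72 G=63 B=61 E=58 F=50 D=34 A=25 C=12
Assign: H→slot 1, G→slot 2, B→slot 4, E→slot 3, F skipped, D skipped, A skipped, C skipped.
Slots: [1:H] [2:G] [3:E] [4:B]
4 of 8 scheduled.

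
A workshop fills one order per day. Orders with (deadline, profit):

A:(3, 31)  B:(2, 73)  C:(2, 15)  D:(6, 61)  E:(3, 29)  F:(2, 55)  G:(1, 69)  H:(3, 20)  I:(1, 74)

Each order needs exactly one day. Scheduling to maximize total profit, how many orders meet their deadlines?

4

Sort by profit descending; place each in the latest free slot ≤ its deadline.
By profit: I(d1,74), B(d2,73), G(d1,69), D(d6,61), F(d2,55), A(d3,31), E(d3,29), H(d3,20), C(d2,15)
I→slot 1; B→slot 2; G skipped; D→slot 6; F skipped; A→slot 3; E skipped; H skipped; C skipped.
4 of 9 scheduled.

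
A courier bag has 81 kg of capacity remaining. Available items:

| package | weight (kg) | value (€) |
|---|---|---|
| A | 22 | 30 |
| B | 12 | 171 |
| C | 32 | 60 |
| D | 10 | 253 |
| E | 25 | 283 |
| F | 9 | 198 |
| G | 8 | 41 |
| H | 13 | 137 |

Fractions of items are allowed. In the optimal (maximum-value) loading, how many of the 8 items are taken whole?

Sort by value per unit weight and fill in that order.
Order: D (253/10=25.30) > F (198/9=22.00) > B (171/12=14.25) > E (283/25=11.32) > H (137/13=10.54) > G (41/8=5.12) > C (60/32=1.88) > A (30/22=1.36)
Fill: take D (10 @ 253) → take F (9 @ 198) → take B (12 @ 171) → take E (25 @ 283) → take H (13 @ 137) → take G (8 @ 41) → take 4/32 of C → 7.50; 81/81 used.
6 item(s) taken whole; one partial (take 4/32 of C).

6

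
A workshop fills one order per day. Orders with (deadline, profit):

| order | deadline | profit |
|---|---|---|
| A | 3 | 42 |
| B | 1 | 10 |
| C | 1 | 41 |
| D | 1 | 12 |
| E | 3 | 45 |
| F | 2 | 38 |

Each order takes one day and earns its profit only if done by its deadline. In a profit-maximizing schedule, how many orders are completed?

3

By profit: E(d3,45), A(d3,42), C(d1,41), F(d2,38), D(d1,12), B(d1,10)
E→slot 3; A→slot 2; C→slot 1; F skipped; D skipped; B skipped.
3 of 6 scheduled.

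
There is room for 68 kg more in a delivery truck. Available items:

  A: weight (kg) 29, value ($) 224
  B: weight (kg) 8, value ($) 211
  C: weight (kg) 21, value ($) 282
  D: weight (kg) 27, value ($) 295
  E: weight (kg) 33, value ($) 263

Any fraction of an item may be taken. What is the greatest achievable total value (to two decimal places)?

883.64

Sort by value per unit weight and fill in that order.
Ratios (sorted): B 26.38, C 13.43, D 10.93, E 7.97, A 7.72
take B (8 @ 211); take C (21 @ 282); take D (27 @ 295); take 12/33 of E → 95.64. Capacity used 68/68.
Total value = 883.64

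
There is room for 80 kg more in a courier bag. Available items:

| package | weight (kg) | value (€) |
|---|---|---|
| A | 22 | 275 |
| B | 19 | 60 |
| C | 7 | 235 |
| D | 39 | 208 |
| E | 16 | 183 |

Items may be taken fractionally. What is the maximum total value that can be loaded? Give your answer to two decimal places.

879.67

Ratios (sorted): C 33.57, A 12.50, E 11.44, D 5.33, B 3.16
take C (7 @ 235); take A (22 @ 275); take E (16 @ 183); take 35/39 of D → 186.67. Capacity used 80/80.
Total value = 879.67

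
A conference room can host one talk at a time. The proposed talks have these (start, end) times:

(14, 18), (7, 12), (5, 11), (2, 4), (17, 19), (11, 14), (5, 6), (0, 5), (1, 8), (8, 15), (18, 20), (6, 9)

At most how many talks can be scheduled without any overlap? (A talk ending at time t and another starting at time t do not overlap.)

6

Sorted by end: (2,4)  (0,5)  (5,6)  (1,8)  (6,9)  (5,11)  (7,12)  (11,14)  (8,15)  (14,18)  (17,19)  (18,20)
take (2,4); skip (0,5); take (5,6); skip (1,8); take (6,9); take (11,14); skip (8,15); take (14,18); take (18,20).
Selected 6 talks.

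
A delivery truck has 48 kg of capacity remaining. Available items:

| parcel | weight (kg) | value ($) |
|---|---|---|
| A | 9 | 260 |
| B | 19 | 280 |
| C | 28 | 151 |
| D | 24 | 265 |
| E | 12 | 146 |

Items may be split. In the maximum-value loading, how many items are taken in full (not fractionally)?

3

Ratios (sorted): A 28.89, B 14.74, E 12.17, D 11.04, C 5.39
take A (9 @ 260); take B (19 @ 280); take E (12 @ 146); take 8/24 of D → 88.33. Capacity used 48/48.
3 item(s) taken whole; one partial (take 8/24 of D).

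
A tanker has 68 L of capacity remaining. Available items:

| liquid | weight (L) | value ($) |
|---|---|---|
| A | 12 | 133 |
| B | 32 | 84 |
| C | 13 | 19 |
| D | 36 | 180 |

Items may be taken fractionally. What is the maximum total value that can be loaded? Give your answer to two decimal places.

365.50

Greedy by value/weight ratio, highest first.
Ratios (sorted): A 11.08, D 5.00, B 2.62, C 1.46
take A (12 @ 133); take D (36 @ 180); take 20/32 of B → 52.50. Capacity used 68/68.
Total value = 365.50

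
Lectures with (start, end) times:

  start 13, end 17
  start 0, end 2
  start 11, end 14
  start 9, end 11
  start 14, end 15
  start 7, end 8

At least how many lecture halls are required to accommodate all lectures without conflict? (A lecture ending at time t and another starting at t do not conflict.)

starts: [0, 7, 9, 11, 13, 14]
ends:   [2, 8, 11, 14, 15, 17]
s0→1 e2→0 s7→1 e8→0 s9→1 e11→0 s11→1 s13→2  — peak 2.

2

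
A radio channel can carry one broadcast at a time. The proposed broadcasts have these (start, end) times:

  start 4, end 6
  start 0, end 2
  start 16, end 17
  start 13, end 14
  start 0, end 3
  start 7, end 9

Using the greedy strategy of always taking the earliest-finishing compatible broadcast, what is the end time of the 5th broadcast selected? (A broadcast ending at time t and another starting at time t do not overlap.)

Order by finish time; keep every interval that doesn't clash with the previous kept one.
By end time: (0,2), (0,3), (4,6), (7,9), (13,14), (16,17).
Pick (0,2); next start ≥ 2 → (4,6); next start ≥ 6 → (7,9); next start ≥ 9 → (13,14); next start ≥ 14 → (16,17).
Selected: (0,2) (4,6) (7,9) (13,14) (16,17)

17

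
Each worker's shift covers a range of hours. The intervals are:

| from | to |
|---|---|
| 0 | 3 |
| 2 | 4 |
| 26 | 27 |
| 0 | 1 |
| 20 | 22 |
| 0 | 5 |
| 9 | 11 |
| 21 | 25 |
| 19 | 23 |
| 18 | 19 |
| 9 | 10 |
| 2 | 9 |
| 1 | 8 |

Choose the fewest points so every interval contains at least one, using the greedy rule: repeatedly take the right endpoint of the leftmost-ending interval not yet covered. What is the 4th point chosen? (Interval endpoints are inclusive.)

Process intervals by earliest right end; each time one isn't hit yet, stab at its right endpoint.
By right end: [0,1]  [0,3]  [2,4]  [0,5]  [1,8]  [2,9]  [9,10]  [9,11]  [18,19]  [20,22]  [19,23]  [21,25]  [26,27]
[0,1] uncovered → point at 1; [2,4] uncovered → point at 4; [9,10] uncovered → point at 10; [18,19] uncovered → point at 19; [20,22] uncovered → point at 22; [26,27] uncovered → point at 27.
Points: 1, 4, 10, 19, 22, 27 (6 total).

19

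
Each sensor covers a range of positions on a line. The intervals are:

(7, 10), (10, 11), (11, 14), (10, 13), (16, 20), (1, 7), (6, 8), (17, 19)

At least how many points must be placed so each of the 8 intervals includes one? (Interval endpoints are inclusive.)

3

Sort by right endpoint; whenever an interval is uncovered, place a point at its right end.
Sorted: [1,7] [6,8] [7,10] [10,11] [10,13] [11,14] [17,19] [16,20]
{[1,7],[6,8],[7,10]} hit by 7; {[10,11],[10,13],[11,14]} hit by 11; {[17,19],[16,20]} hit by 19.
Points: 7, 11, 19 (3 total).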